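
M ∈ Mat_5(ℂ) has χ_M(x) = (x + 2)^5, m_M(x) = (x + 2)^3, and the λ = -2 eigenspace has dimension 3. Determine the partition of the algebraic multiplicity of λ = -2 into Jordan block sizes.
Block sizes for λ = -2: [3, 1, 1]

Step 1 — from the characteristic polynomial, algebraic multiplicity of λ = -2 is 5. From dim ker(M − (-2)·I) = 3, there are exactly 3 Jordan blocks for λ = -2.
Step 2 — from the minimal polynomial, the factor (x + 2)^3 tells us the largest block for λ = -2 has size 3.
Step 3 — with total size 5, 3 blocks, and largest block 3, the block sizes (in nonincreasing order) are [3, 1, 1].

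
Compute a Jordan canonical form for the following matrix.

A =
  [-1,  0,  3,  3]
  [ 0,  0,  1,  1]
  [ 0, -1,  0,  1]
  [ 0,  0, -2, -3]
J_3(-1) ⊕ J_1(-1)

The characteristic polynomial is
  det(x·I − A) = x^4 + 4*x^3 + 6*x^2 + 4*x + 1 = (x + 1)^4

Eigenvalues and multiplicities (the geometric multiplicity of λ is n − rank(A − λI), which equals the number of Jordan blocks for λ):
  λ = -1: algebraic multiplicity = 4, geometric multiplicity = 2

Determining the block sizes for each eigenvalue:
  λ = -1: with am = 4 and gm = 2, the partition is not yet determined (e.g. several partitions of 4 into 2 parts exist). Let N = A − (-1)·I. Computing rank(N^1) = 2, rank(N^2) = 1, rank(N^3) = 0; the number of blocks of size ≥ j is rank(N^{j−1}) − rank(N^j), giving [2, 1, 1]. So we have 1 block(s) of size 3, 1 block(s) of size 1 → block sizes [3, 1]

Assembling the blocks gives a Jordan form
J =
  [-1,  1,  0,  0]
  [ 0, -1,  1,  0]
  [ 0,  0, -1,  0]
  [ 0,  0,  0, -1]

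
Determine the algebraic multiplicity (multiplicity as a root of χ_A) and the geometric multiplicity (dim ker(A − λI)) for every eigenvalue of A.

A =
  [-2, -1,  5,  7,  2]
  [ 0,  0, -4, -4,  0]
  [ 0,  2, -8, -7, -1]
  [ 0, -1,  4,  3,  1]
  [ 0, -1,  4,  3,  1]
λ = -2: alg = 3, geom = 1; λ = 0: alg = 2, geom = 1

Step 1 — factor the characteristic polynomial to read off the algebraic multiplicities:
  χ_A(x) = x^2*(x + 2)^3

Step 2 — compute geometric multiplicities via the rank-nullity identity g(λ) = n − rank(A − λI):
  rank(A − (-2)·I) = 4, so dim ker(A − (-2)·I) = n − 4 = 1
  rank(A − (0)·I) = 4, so dim ker(A − (0)·I) = n − 4 = 1

Summary:
  λ = -2: algebraic multiplicity = 3, geometric multiplicity = 1
  λ = 0: algebraic multiplicity = 2, geometric multiplicity = 1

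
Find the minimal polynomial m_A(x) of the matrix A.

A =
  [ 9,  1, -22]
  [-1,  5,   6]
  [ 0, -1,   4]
x^3 - 18*x^2 + 108*x - 216

The characteristic polynomial is χ_A(x) = (x - 6)^3, so the eigenvalues are known. The minimal polynomial is
  m_A(x) = Π_λ (x − λ)^{k_λ}
where k_λ is the size of the *largest* Jordan block for λ (equivalently, the smallest k with (A − λI)^k v = 0 for every generalised eigenvector v of λ).

  λ = 6: largest Jordan block has size 3, contributing (x − 6)^3

So m_A(x) = (x - 6)^3 = x^3 - 18*x^2 + 108*x - 216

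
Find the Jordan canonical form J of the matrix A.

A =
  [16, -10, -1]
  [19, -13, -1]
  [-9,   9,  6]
J_1(-3) ⊕ J_2(6)

The characteristic polynomial is
  det(x·I − A) = x^3 - 9*x^2 + 108 = (x - 6)^2*(x + 3)

Eigenvalues and multiplicities (the geometric multiplicity of λ is n − rank(A − λI), which equals the number of Jordan blocks for λ):
  λ = -3: algebraic multiplicity = 1, geometric multiplicity = 1
  λ = 6: algebraic multiplicity = 2, geometric multiplicity = 1

Determining the block sizes for each eigenvalue:
  λ = -3: one block (gm = 1), so the single block has size am = 1 → block sizes [1]
  λ = 6: one block (gm = 1), so the single block has size am = 2 → block sizes [2]

Assembling the blocks gives a Jordan form
J =
  [-3, 0, 0]
  [ 0, 6, 1]
  [ 0, 0, 6]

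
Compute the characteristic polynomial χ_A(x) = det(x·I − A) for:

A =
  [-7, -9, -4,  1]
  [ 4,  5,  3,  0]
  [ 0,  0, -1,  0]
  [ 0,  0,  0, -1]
x^4 + 4*x^3 + 6*x^2 + 4*x + 1

Expanding det(x·I − A) (e.g. by cofactor expansion or by noting that A is similar to its Jordan form J, which has the same characteristic polynomial as A) gives
  χ_A(x) = x^4 + 4*x^3 + 6*x^2 + 4*x + 1
which factors as (x + 1)^4. The eigenvalues (with algebraic multiplicities) are λ = -1 with multiplicity 4.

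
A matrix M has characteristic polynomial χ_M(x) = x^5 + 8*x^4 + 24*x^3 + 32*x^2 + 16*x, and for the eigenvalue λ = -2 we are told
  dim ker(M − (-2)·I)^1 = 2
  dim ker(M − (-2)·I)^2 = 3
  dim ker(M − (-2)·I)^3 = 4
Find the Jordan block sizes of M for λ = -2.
Block sizes for λ = -2: [3, 1]

From the dimensions of kernels of powers, the number of Jordan blocks of size at least j is d_j − d_{j−1} where d_j = dim ker(N^j) (with d_0 = 0). Computing the differences gives [2, 1, 1].
The number of blocks of size exactly k is (#blocks of size ≥ k) − (#blocks of size ≥ k + 1), so the partition is: 1 block(s) of size 1, 1 block(s) of size 3.
In nonincreasing order the block sizes are [3, 1].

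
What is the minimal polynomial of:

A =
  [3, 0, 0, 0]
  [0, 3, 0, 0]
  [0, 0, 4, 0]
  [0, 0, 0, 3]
x^2 - 7*x + 12

The characteristic polynomial is χ_A(x) = (x - 4)*(x - 3)^3, so the eigenvalues are known. The minimal polynomial is
  m_A(x) = Π_λ (x − λ)^{k_λ}
where k_λ is the size of the *largest* Jordan block for λ (equivalently, the smallest k with (A − λI)^k v = 0 for every generalised eigenvector v of λ).

  λ = 3: largest Jordan block has size 1, contributing (x − 3)
  λ = 4: largest Jordan block has size 1, contributing (x − 4)

So m_A(x) = (x - 4)*(x - 3) = x^2 - 7*x + 12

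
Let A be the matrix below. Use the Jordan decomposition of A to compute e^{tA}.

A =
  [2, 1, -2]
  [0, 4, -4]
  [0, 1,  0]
e^{tA} =
  [exp(2*t), t*exp(2*t), -2*t*exp(2*t)]
  [0, 2*t*exp(2*t) + exp(2*t), -4*t*exp(2*t)]
  [0, t*exp(2*t), -2*t*exp(2*t) + exp(2*t)]

Strategy: write A = P · J · P⁻¹ where J is a Jordan canonical form, so e^{tA} = P · e^{tJ} · P⁻¹, and e^{tJ} can be computed block-by-block.

A has Jordan form
J =
  [2, 1, 0]
  [0, 2, 0]
  [0, 0, 2]
(up to reordering of blocks).

Per-block formulas:
  For a 2×2 Jordan block J_2(2): exp(t · J_2(2)) = e^(2t)·(I + t·N), where N is the 2×2 nilpotent shift.
  For a 1×1 block at λ = 2: exp(t · [2]) = [e^(2t)].

After assembling e^{tJ} and conjugating by P, we get:

e^{tA} =
  [exp(2*t), t*exp(2*t), -2*t*exp(2*t)]
  [0, 2*t*exp(2*t) + exp(2*t), -4*t*exp(2*t)]
  [0, t*exp(2*t), -2*t*exp(2*t) + exp(2*t)]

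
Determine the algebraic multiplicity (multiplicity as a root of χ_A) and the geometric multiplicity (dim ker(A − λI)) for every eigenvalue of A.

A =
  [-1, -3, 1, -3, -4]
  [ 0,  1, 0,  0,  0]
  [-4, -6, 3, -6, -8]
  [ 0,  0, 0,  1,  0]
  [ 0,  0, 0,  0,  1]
λ = 1: alg = 5, geom = 4

Step 1 — factor the characteristic polynomial to read off the algebraic multiplicities:
  χ_A(x) = (x - 1)^5

Step 2 — compute geometric multiplicities via the rank-nullity identity g(λ) = n − rank(A − λI):
  rank(A − (1)·I) = 1, so dim ker(A − (1)·I) = n − 1 = 4

Summary:
  λ = 1: algebraic multiplicity = 5, geometric multiplicity = 4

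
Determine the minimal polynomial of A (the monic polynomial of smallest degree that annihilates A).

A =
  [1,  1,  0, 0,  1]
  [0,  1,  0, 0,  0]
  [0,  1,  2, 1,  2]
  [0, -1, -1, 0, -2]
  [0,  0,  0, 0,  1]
x^2 - 2*x + 1

The characteristic polynomial is χ_A(x) = (x - 1)^5, so the eigenvalues are known. The minimal polynomial is
  m_A(x) = Π_λ (x − λ)^{k_λ}
where k_λ is the size of the *largest* Jordan block for λ (equivalently, the smallest k with (A − λI)^k v = 0 for every generalised eigenvector v of λ).

  λ = 1: largest Jordan block has size 2, contributing (x − 1)^2

So m_A(x) = (x - 1)^2 = x^2 - 2*x + 1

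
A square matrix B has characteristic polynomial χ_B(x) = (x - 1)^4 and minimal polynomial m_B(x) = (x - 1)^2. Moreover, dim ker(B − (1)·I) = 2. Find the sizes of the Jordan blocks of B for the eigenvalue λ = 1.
Block sizes for λ = 1: [2, 2]

Step 1 — from the characteristic polynomial, algebraic multiplicity of λ = 1 is 4. From dim ker(B − (1)·I) = 2, there are exactly 2 Jordan blocks for λ = 1.
Step 2 — from the minimal polynomial, the factor (x − 1)^2 tells us the largest block for λ = 1 has size 2.
Step 3 — with total size 4, 2 blocks, and largest block 2, the block sizes (in nonincreasing order) are [2, 2].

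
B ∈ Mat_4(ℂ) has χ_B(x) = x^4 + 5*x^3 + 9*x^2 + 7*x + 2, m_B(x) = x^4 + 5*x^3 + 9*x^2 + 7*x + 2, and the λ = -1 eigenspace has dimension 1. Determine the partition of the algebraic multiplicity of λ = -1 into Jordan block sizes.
Block sizes for λ = -1: [3]

Step 1 — from the characteristic polynomial, algebraic multiplicity of λ = -1 is 3. From dim ker(B − (-1)·I) = 1, there are exactly 1 Jordan blocks for λ = -1.
Step 2 — from the minimal polynomial, the factor (x + 1)^3 tells us the largest block for λ = -1 has size 3.
Step 3 — with total size 3, 1 blocks, and largest block 3, the block sizes (in nonincreasing order) are [3].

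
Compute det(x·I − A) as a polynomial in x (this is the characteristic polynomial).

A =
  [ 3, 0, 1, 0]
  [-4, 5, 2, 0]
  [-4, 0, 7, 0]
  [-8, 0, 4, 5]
x^4 - 20*x^3 + 150*x^2 - 500*x + 625

Expanding det(x·I − A) (e.g. by cofactor expansion or by noting that A is similar to its Jordan form J, which has the same characteristic polynomial as A) gives
  χ_A(x) = x^4 - 20*x^3 + 150*x^2 - 500*x + 625
which factors as (x - 5)^4. The eigenvalues (with algebraic multiplicities) are λ = 5 with multiplicity 4.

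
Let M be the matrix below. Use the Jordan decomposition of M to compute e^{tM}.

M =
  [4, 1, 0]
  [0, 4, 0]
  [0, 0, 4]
e^{tM} =
  [exp(4*t), t*exp(4*t), 0]
  [0, exp(4*t), 0]
  [0, 0, exp(4*t)]

Strategy: write M = P · J · P⁻¹ where J is a Jordan canonical form, so e^{tM} = P · e^{tJ} · P⁻¹, and e^{tJ} can be computed block-by-block.

M has Jordan form
J =
  [4, 1, 0]
  [0, 4, 0]
  [0, 0, 4]
(up to reordering of blocks).

Per-block formulas:
  For a 1×1 block at λ = 4: exp(t · [4]) = [e^(4t)].
  For a 2×2 Jordan block J_2(4): exp(t · J_2(4)) = e^(4t)·(I + t·N), where N is the 2×2 nilpotent shift.

After assembling e^{tJ} and conjugating by P, we get:

e^{tM} =
  [exp(4*t), t*exp(4*t), 0]
  [0, exp(4*t), 0]
  [0, 0, exp(4*t)]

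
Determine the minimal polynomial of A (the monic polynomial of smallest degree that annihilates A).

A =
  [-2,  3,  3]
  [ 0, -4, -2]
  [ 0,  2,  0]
x^2 + 4*x + 4

The characteristic polynomial is χ_A(x) = (x + 2)^3, so the eigenvalues are known. The minimal polynomial is
  m_A(x) = Π_λ (x − λ)^{k_λ}
where k_λ is the size of the *largest* Jordan block for λ (equivalently, the smallest k with (A − λI)^k v = 0 for every generalised eigenvector v of λ).

  λ = -2: largest Jordan block has size 2, contributing (x + 2)^2

So m_A(x) = (x + 2)^2 = x^2 + 4*x + 4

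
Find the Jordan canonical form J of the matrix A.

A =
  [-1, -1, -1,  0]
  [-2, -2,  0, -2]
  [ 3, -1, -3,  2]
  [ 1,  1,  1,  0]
J_2(-2) ⊕ J_1(-2) ⊕ J_1(0)

The characteristic polynomial is
  det(x·I − A) = x^4 + 6*x^3 + 12*x^2 + 8*x = x*(x + 2)^3

Eigenvalues and multiplicities (the geometric multiplicity of λ is n − rank(A − λI), which equals the number of Jordan blocks for λ):
  λ = -2: algebraic multiplicity = 3, geometric multiplicity = 2
  λ = 0: algebraic multiplicity = 1, geometric multiplicity = 1

Determining the block sizes for each eigenvalue:
  λ = -2: 2 blocks summing to 3 forces exactly one block of size 2 and the rest size 1 → block sizes [2, 1]
  λ = 0: one block (gm = 1), so the single block has size am = 1 → block sizes [1]

Assembling the blocks gives a Jordan form
J =
  [-2,  1,  0, 0]
  [ 0, -2,  0, 0]
  [ 0,  0, -2, 0]
  [ 0,  0,  0, 0]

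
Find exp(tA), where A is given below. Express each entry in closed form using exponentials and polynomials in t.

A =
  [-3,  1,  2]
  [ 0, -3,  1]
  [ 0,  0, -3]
e^{tA} =
  [exp(-3*t), t*exp(-3*t), t^2*exp(-3*t)/2 + 2*t*exp(-3*t)]
  [0, exp(-3*t), t*exp(-3*t)]
  [0, 0, exp(-3*t)]

Strategy: write A = P · J · P⁻¹ where J is a Jordan canonical form, so e^{tA} = P · e^{tJ} · P⁻¹, and e^{tJ} can be computed block-by-block.

A has Jordan form
J =
  [-3,  1,  0]
  [ 0, -3,  1]
  [ 0,  0, -3]
(up to reordering of blocks).

Per-block formulas:
  For a 3×3 Jordan block J_3(-3): exp(t · J_3(-3)) = e^(-3t)·(I + t·N + (t^2/2)·N^2), where N is the 3×3 nilpotent shift.

After assembling e^{tJ} and conjugating by P, we get:

e^{tA} =
  [exp(-3*t), t*exp(-3*t), t^2*exp(-3*t)/2 + 2*t*exp(-3*t)]
  [0, exp(-3*t), t*exp(-3*t)]
  [0, 0, exp(-3*t)]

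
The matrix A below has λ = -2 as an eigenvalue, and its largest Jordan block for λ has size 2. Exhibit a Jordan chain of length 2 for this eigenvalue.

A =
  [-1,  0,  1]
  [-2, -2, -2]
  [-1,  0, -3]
A Jordan chain for λ = -2 of length 2:
v_1 = (1, -2, -1)ᵀ
v_2 = (1, 0, 0)ᵀ

Let N = A − (-2)·I. We want v_2 with N^2 v_2 = 0 but N^1 v_2 ≠ 0; then v_{j-1} := N · v_j for j = 2, …, 2.

Pick v_2 = (1, 0, 0)ᵀ.
Then v_1 = N · v_2 = (1, -2, -1)ᵀ.

Sanity check: (A − (-2)·I) v_1 = (0, 0, 0)ᵀ = 0. ✓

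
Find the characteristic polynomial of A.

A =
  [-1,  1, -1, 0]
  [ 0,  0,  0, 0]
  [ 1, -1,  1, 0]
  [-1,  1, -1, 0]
x^4

Expanding det(x·I − A) (e.g. by cofactor expansion or by noting that A is similar to its Jordan form J, which has the same characteristic polynomial as A) gives
  χ_A(x) = x^4
which factors as x^4. The eigenvalues (with algebraic multiplicities) are λ = 0 with multiplicity 4.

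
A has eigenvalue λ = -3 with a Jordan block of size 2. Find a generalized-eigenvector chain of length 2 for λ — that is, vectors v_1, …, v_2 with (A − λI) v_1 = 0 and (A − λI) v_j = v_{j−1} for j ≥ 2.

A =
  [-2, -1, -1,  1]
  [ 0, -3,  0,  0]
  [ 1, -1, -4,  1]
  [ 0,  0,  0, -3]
A Jordan chain for λ = -3 of length 2:
v_1 = (1, 0, 1, 0)ᵀ
v_2 = (1, 0, 0, 0)ᵀ

Let N = A − (-3)·I. We want v_2 with N^2 v_2 = 0 but N^1 v_2 ≠ 0; then v_{j-1} := N · v_j for j = 2, …, 2.

Pick v_2 = (1, 0, 0, 0)ᵀ.
Then v_1 = N · v_2 = (1, 0, 1, 0)ᵀ.

Sanity check: (A − (-3)·I) v_1 = (0, 0, 0, 0)ᵀ = 0. ✓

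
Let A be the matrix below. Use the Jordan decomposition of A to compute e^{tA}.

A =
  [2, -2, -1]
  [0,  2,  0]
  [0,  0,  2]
e^{tA} =
  [exp(2*t), -2*t*exp(2*t), -t*exp(2*t)]
  [0, exp(2*t), 0]
  [0, 0, exp(2*t)]

Strategy: write A = P · J · P⁻¹ where J is a Jordan canonical form, so e^{tA} = P · e^{tJ} · P⁻¹, and e^{tJ} can be computed block-by-block.

A has Jordan form
J =
  [2, 1, 0]
  [0, 2, 0]
  [0, 0, 2]
(up to reordering of blocks).

Per-block formulas:
  For a 2×2 Jordan block J_2(2): exp(t · J_2(2)) = e^(2t)·(I + t·N), where N is the 2×2 nilpotent shift.
  For a 1×1 block at λ = 2: exp(t · [2]) = [e^(2t)].

After assembling e^{tJ} and conjugating by P, we get:

e^{tA} =
  [exp(2*t), -2*t*exp(2*t), -t*exp(2*t)]
  [0, exp(2*t), 0]
  [0, 0, exp(2*t)]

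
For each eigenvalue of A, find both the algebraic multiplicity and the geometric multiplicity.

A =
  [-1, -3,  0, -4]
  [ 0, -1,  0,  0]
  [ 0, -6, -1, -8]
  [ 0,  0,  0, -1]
λ = -1: alg = 4, geom = 3

Step 1 — factor the characteristic polynomial to read off the algebraic multiplicities:
  χ_A(x) = (x + 1)^4

Step 2 — compute geometric multiplicities via the rank-nullity identity g(λ) = n − rank(A − λI):
  rank(A − (-1)·I) = 1, so dim ker(A − (-1)·I) = n − 1 = 3

Summary:
  λ = -1: algebraic multiplicity = 4, geometric multiplicity = 3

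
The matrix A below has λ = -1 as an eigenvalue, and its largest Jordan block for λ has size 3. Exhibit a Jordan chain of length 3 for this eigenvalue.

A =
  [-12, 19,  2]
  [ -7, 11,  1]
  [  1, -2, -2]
A Jordan chain for λ = -1 of length 3:
v_1 = (-10, -6, 2)ᵀ
v_2 = (-11, -7, 1)ᵀ
v_3 = (1, 0, 0)ᵀ

Let N = A − (-1)·I. We want v_3 with N^3 v_3 = 0 but N^2 v_3 ≠ 0; then v_{j-1} := N · v_j for j = 3, …, 2.

Pick v_3 = (1, 0, 0)ᵀ.
Then v_2 = N · v_3 = (-11, -7, 1)ᵀ.
Then v_1 = N · v_2 = (-10, -6, 2)ᵀ.

Sanity check: (A − (-1)·I) v_1 = (0, 0, 0)ᵀ = 0. ✓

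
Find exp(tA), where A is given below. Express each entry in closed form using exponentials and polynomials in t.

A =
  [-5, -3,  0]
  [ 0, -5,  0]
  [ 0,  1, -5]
e^{tA} =
  [exp(-5*t), -3*t*exp(-5*t), 0]
  [0, exp(-5*t), 0]
  [0, t*exp(-5*t), exp(-5*t)]

Strategy: write A = P · J · P⁻¹ where J is a Jordan canonical form, so e^{tA} = P · e^{tJ} · P⁻¹, and e^{tJ} can be computed block-by-block.

A has Jordan form
J =
  [-5,  1,  0]
  [ 0, -5,  0]
  [ 0,  0, -5]
(up to reordering of blocks).

Per-block formulas:
  For a 2×2 Jordan block J_2(-5): exp(t · J_2(-5)) = e^(-5t)·(I + t·N), where N is the 2×2 nilpotent shift.
  For a 1×1 block at λ = -5: exp(t · [-5]) = [e^(-5t)].

After assembling e^{tJ} and conjugating by P, we get:

e^{tA} =
  [exp(-5*t), -3*t*exp(-5*t), 0]
  [0, exp(-5*t), 0]
  [0, t*exp(-5*t), exp(-5*t)]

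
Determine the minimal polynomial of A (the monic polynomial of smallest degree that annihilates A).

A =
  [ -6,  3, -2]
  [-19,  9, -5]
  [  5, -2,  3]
x^3 - 6*x^2 + 12*x - 8

The characteristic polynomial is χ_A(x) = (x - 2)^3, so the eigenvalues are known. The minimal polynomial is
  m_A(x) = Π_λ (x − λ)^{k_λ}
where k_λ is the size of the *largest* Jordan block for λ (equivalently, the smallest k with (A − λI)^k v = 0 for every generalised eigenvector v of λ).

  λ = 2: largest Jordan block has size 3, contributing (x − 2)^3

So m_A(x) = (x - 2)^3 = x^3 - 6*x^2 + 12*x - 8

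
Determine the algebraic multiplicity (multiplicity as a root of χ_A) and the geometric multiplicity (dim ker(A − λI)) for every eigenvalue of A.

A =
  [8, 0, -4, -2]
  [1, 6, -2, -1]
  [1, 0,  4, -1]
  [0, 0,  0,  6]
λ = 6: alg = 4, geom = 3

Step 1 — factor the characteristic polynomial to read off the algebraic multiplicities:
  χ_A(x) = (x - 6)^4

Step 2 — compute geometric multiplicities via the rank-nullity identity g(λ) = n − rank(A − λI):
  rank(A − (6)·I) = 1, so dim ker(A − (6)·I) = n − 1 = 3

Summary:
  λ = 6: algebraic multiplicity = 4, geometric multiplicity = 3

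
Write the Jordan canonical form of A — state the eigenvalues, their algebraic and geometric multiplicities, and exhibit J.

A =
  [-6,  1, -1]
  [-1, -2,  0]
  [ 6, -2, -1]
J_3(-3)

The characteristic polynomial is
  det(x·I − A) = x^3 + 9*x^2 + 27*x + 27 = (x + 3)^3

Eigenvalues and multiplicities (the geometric multiplicity of λ is n − rank(A − λI), which equals the number of Jordan blocks for λ):
  λ = -3: algebraic multiplicity = 3, geometric multiplicity = 1

Determining the block sizes for each eigenvalue:
  λ = -3: one block (gm = 1), so the single block has size am = 3 → block sizes [3]

Assembling the blocks gives a Jordan form
J =
  [-3,  1,  0]
  [ 0, -3,  1]
  [ 0,  0, -3]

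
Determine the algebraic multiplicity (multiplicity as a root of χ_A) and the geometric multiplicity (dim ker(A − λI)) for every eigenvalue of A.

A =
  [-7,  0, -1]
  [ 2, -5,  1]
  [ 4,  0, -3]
λ = -5: alg = 3, geom = 2

Step 1 — factor the characteristic polynomial to read off the algebraic multiplicities:
  χ_A(x) = (x + 5)^3

Step 2 — compute geometric multiplicities via the rank-nullity identity g(λ) = n − rank(A − λI):
  rank(A − (-5)·I) = 1, so dim ker(A − (-5)·I) = n − 1 = 2

Summary:
  λ = -5: algebraic multiplicity = 3, geometric multiplicity = 2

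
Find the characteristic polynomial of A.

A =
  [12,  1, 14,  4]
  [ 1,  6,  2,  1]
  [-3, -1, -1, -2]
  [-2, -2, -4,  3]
x^4 - 20*x^3 + 150*x^2 - 500*x + 625

Expanding det(x·I − A) (e.g. by cofactor expansion or by noting that A is similar to its Jordan form J, which has the same characteristic polynomial as A) gives
  χ_A(x) = x^4 - 20*x^3 + 150*x^2 - 500*x + 625
which factors as (x - 5)^4. The eigenvalues (with algebraic multiplicities) are λ = 5 with multiplicity 4.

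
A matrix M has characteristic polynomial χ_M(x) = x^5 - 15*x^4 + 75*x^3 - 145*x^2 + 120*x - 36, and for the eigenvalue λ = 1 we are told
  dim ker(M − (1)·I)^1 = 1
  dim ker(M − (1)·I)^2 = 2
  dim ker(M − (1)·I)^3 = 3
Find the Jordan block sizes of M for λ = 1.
Block sizes for λ = 1: [3]

From the dimensions of kernels of powers, the number of Jordan blocks of size at least j is d_j − d_{j−1} where d_j = dim ker(N^j) (with d_0 = 0). Computing the differences gives [1, 1, 1].
The number of blocks of size exactly k is (#blocks of size ≥ k) − (#blocks of size ≥ k + 1), so the partition is: 1 block(s) of size 3.
In nonincreasing order the block sizes are [3].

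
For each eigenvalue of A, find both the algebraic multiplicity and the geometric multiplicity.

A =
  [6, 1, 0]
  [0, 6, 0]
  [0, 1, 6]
λ = 6: alg = 3, geom = 2

Step 1 — factor the characteristic polynomial to read off the algebraic multiplicities:
  χ_A(x) = (x - 6)^3

Step 2 — compute geometric multiplicities via the rank-nullity identity g(λ) = n − rank(A − λI):
  rank(A − (6)·I) = 1, so dim ker(A − (6)·I) = n − 1 = 2

Summary:
  λ = 6: algebraic multiplicity = 3, geometric multiplicity = 2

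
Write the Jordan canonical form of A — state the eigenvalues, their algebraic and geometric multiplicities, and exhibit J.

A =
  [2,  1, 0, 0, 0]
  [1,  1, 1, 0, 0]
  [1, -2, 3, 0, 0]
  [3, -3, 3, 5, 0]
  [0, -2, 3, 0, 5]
J_3(2) ⊕ J_1(5) ⊕ J_1(5)

The characteristic polynomial is
  det(x·I − A) = x^5 - 16*x^4 + 97*x^3 - 278*x^2 + 380*x - 200 = (x - 5)^2*(x - 2)^3

Eigenvalues and multiplicities (the geometric multiplicity of λ is n − rank(A − λI), which equals the number of Jordan blocks for λ):
  λ = 2: algebraic multiplicity = 3, geometric multiplicity = 1
  λ = 5: algebraic multiplicity = 2, geometric multiplicity = 2

Determining the block sizes for each eigenvalue:
  λ = 2: one block (gm = 1), so the single block has size am = 3 → block sizes [3]
  λ = 5: gm = am = 2, so every block has size 1 → block sizes [1, 1]

Assembling the blocks gives a Jordan form
J =
  [2, 1, 0, 0, 0]
  [0, 2, 1, 0, 0]
  [0, 0, 2, 0, 0]
  [0, 0, 0, 5, 0]
  [0, 0, 0, 0, 5]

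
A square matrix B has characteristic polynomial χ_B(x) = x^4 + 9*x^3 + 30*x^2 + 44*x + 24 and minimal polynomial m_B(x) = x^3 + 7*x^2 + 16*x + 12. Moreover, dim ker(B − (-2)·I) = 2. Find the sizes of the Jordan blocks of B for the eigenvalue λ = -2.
Block sizes for λ = -2: [2, 1]

Step 1 — from the characteristic polynomial, algebraic multiplicity of λ = -2 is 3. From dim ker(B − (-2)·I) = 2, there are exactly 2 Jordan blocks for λ = -2.
Step 2 — from the minimal polynomial, the factor (x + 2)^2 tells us the largest block for λ = -2 has size 2.
Step 3 — with total size 3, 2 blocks, and largest block 2, the block sizes (in nonincreasing order) are [2, 1].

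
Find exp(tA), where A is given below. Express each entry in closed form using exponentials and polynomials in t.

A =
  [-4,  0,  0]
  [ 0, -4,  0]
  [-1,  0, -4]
e^{tA} =
  [exp(-4*t), 0, 0]
  [0, exp(-4*t), 0]
  [-t*exp(-4*t), 0, exp(-4*t)]

Strategy: write A = P · J · P⁻¹ where J is a Jordan canonical form, so e^{tA} = P · e^{tJ} · P⁻¹, and e^{tJ} can be computed block-by-block.

A has Jordan form
J =
  [-4,  1,  0]
  [ 0, -4,  0]
  [ 0,  0, -4]
(up to reordering of blocks).

Per-block formulas:
  For a 2×2 Jordan block J_2(-4): exp(t · J_2(-4)) = e^(-4t)·(I + t·N), where N is the 2×2 nilpotent shift.
  For a 1×1 block at λ = -4: exp(t · [-4]) = [e^(-4t)].

After assembling e^{tJ} and conjugating by P, we get:

e^{tA} =
  [exp(-4*t), 0, 0]
  [0, exp(-4*t), 0]
  [-t*exp(-4*t), 0, exp(-4*t)]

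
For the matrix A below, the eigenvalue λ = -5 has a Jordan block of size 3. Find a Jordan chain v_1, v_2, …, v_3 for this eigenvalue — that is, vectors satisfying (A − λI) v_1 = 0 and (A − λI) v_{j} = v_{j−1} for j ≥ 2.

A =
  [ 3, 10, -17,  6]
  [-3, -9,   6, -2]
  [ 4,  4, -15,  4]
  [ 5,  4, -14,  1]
A Jordan chain for λ = -5 of length 3:
v_1 = (-4, 2, 0, 2)ᵀ
v_2 = (8, -3, 4, 5)ᵀ
v_3 = (1, 0, 0, 0)ᵀ

Let N = A − (-5)·I. We want v_3 with N^3 v_3 = 0 but N^2 v_3 ≠ 0; then v_{j-1} := N · v_j for j = 3, …, 2.

Pick v_3 = (1, 0, 0, 0)ᵀ.
Then v_2 = N · v_3 = (8, -3, 4, 5)ᵀ.
Then v_1 = N · v_2 = (-4, 2, 0, 2)ᵀ.

Sanity check: (A − (-5)·I) v_1 = (0, 0, 0, 0)ᵀ = 0. ✓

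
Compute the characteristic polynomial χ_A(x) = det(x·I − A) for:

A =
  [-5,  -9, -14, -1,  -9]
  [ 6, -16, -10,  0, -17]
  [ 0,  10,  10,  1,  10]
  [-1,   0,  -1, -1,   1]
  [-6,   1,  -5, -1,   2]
x^5 + 10*x^4 + 25*x^3

Expanding det(x·I − A) (e.g. by cofactor expansion or by noting that A is similar to its Jordan form J, which has the same characteristic polynomial as A) gives
  χ_A(x) = x^5 + 10*x^4 + 25*x^3
which factors as x^3*(x + 5)^2. The eigenvalues (with algebraic multiplicities) are λ = -5 with multiplicity 2, λ = 0 with multiplicity 3.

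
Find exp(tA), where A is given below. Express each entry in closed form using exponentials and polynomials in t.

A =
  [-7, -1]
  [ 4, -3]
e^{tA} =
  [-2*t*exp(-5*t) + exp(-5*t), -t*exp(-5*t)]
  [4*t*exp(-5*t), 2*t*exp(-5*t) + exp(-5*t)]

Strategy: write A = P · J · P⁻¹ where J is a Jordan canonical form, so e^{tA} = P · e^{tJ} · P⁻¹, and e^{tJ} can be computed block-by-block.

A has Jordan form
J =
  [-5,  1]
  [ 0, -5]
(up to reordering of blocks).

Per-block formulas:
  For a 2×2 Jordan block J_2(-5): exp(t · J_2(-5)) = e^(-5t)·(I + t·N), where N is the 2×2 nilpotent shift.

After assembling e^{tJ} and conjugating by P, we get:

e^{tA} =
  [-2*t*exp(-5*t) + exp(-5*t), -t*exp(-5*t)]
  [4*t*exp(-5*t), 2*t*exp(-5*t) + exp(-5*t)]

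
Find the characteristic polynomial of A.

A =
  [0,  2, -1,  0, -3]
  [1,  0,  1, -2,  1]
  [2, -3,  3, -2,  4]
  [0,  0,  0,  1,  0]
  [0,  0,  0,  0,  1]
x^5 - 5*x^4 + 10*x^3 - 10*x^2 + 5*x - 1

Expanding det(x·I − A) (e.g. by cofactor expansion or by noting that A is similar to its Jordan form J, which has the same characteristic polynomial as A) gives
  χ_A(x) = x^5 - 5*x^4 + 10*x^3 - 10*x^2 + 5*x - 1
which factors as (x - 1)^5. The eigenvalues (with algebraic multiplicities) are λ = 1 with multiplicity 5.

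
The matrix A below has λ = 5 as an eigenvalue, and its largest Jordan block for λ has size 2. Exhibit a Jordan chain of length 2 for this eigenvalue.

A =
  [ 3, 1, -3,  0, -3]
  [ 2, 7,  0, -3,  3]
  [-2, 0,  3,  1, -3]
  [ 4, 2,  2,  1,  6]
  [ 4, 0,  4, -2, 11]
A Jordan chain for λ = 5 of length 2:
v_1 = (-2, 2, -2, 4, 4)ᵀ
v_2 = (1, 0, 0, 0, 0)ᵀ

Let N = A − (5)·I. We want v_2 with N^2 v_2 = 0 but N^1 v_2 ≠ 0; then v_{j-1} := N · v_j for j = 2, …, 2.

Pick v_2 = (1, 0, 0, 0, 0)ᵀ.
Then v_1 = N · v_2 = (-2, 2, -2, 4, 4)ᵀ.

Sanity check: (A − (5)·I) v_1 = (0, 0, 0, 0, 0)ᵀ = 0. ✓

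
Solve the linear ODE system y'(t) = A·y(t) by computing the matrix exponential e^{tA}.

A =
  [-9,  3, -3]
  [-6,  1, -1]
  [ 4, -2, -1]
e^{tA} =
  [3*t^2*exp(-3*t) - 6*t*exp(-3*t) + exp(-3*t), 3*t*exp(-3*t), 9*t^2*exp(-3*t)/2 - 3*t*exp(-3*t)]
  [4*t^2*exp(-3*t) - 6*t*exp(-3*t), 4*t*exp(-3*t) + exp(-3*t), 6*t^2*exp(-3*t) - t*exp(-3*t)]
  [-2*t^2*exp(-3*t) + 4*t*exp(-3*t), -2*t*exp(-3*t), -3*t^2*exp(-3*t) + 2*t*exp(-3*t) + exp(-3*t)]

Strategy: write A = P · J · P⁻¹ where J is a Jordan canonical form, so e^{tA} = P · e^{tJ} · P⁻¹, and e^{tJ} can be computed block-by-block.

A has Jordan form
J =
  [-3,  1,  0]
  [ 0, -3,  1]
  [ 0,  0, -3]
(up to reordering of blocks).

Per-block formulas:
  For a 3×3 Jordan block J_3(-3): exp(t · J_3(-3)) = e^(-3t)·(I + t·N + (t^2/2)·N^2), where N is the 3×3 nilpotent shift.

After assembling e^{tJ} and conjugating by P, we get:

e^{tA} =
  [3*t^2*exp(-3*t) - 6*t*exp(-3*t) + exp(-3*t), 3*t*exp(-3*t), 9*t^2*exp(-3*t)/2 - 3*t*exp(-3*t)]
  [4*t^2*exp(-3*t) - 6*t*exp(-3*t), 4*t*exp(-3*t) + exp(-3*t), 6*t^2*exp(-3*t) - t*exp(-3*t)]
  [-2*t^2*exp(-3*t) + 4*t*exp(-3*t), -2*t*exp(-3*t), -3*t^2*exp(-3*t) + 2*t*exp(-3*t) + exp(-3*t)]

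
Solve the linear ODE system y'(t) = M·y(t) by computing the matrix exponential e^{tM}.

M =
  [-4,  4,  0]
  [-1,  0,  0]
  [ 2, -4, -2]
e^{tM} =
  [-2*t*exp(-2*t) + exp(-2*t), 4*t*exp(-2*t), 0]
  [-t*exp(-2*t), 2*t*exp(-2*t) + exp(-2*t), 0]
  [2*t*exp(-2*t), -4*t*exp(-2*t), exp(-2*t)]

Strategy: write M = P · J · P⁻¹ where J is a Jordan canonical form, so e^{tM} = P · e^{tJ} · P⁻¹, and e^{tJ} can be computed block-by-block.

M has Jordan form
J =
  [-2,  1,  0]
  [ 0, -2,  0]
  [ 0,  0, -2]
(up to reordering of blocks).

Per-block formulas:
  For a 2×2 Jordan block J_2(-2): exp(t · J_2(-2)) = e^(-2t)·(I + t·N), where N is the 2×2 nilpotent shift.
  For a 1×1 block at λ = -2: exp(t · [-2]) = [e^(-2t)].

After assembling e^{tJ} and conjugating by P, we get:

e^{tM} =
  [-2*t*exp(-2*t) + exp(-2*t), 4*t*exp(-2*t), 0]
  [-t*exp(-2*t), 2*t*exp(-2*t) + exp(-2*t), 0]
  [2*t*exp(-2*t), -4*t*exp(-2*t), exp(-2*t)]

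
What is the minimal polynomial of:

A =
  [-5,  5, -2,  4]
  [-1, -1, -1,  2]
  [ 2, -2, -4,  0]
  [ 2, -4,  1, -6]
x^3 + 12*x^2 + 48*x + 64

The characteristic polynomial is χ_A(x) = (x + 4)^4, so the eigenvalues are known. The minimal polynomial is
  m_A(x) = Π_λ (x − λ)^{k_λ}
where k_λ is the size of the *largest* Jordan block for λ (equivalently, the smallest k with (A − λI)^k v = 0 for every generalised eigenvector v of λ).

  λ = -4: largest Jordan block has size 3, contributing (x + 4)^3

So m_A(x) = (x + 4)^3 = x^3 + 12*x^2 + 48*x + 64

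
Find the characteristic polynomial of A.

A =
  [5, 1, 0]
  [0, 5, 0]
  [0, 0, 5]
x^3 - 15*x^2 + 75*x - 125

Expanding det(x·I − A) (e.g. by cofactor expansion or by noting that A is similar to its Jordan form J, which has the same characteristic polynomial as A) gives
  χ_A(x) = x^3 - 15*x^2 + 75*x - 125
which factors as (x - 5)^3. The eigenvalues (with algebraic multiplicities) are λ = 5 with multiplicity 3.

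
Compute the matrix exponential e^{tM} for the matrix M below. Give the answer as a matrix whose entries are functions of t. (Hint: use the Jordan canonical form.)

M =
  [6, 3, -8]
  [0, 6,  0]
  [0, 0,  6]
e^{tM} =
  [exp(6*t), 3*t*exp(6*t), -8*t*exp(6*t)]
  [0, exp(6*t), 0]
  [0, 0, exp(6*t)]

Strategy: write M = P · J · P⁻¹ where J is a Jordan canonical form, so e^{tM} = P · e^{tJ} · P⁻¹, and e^{tJ} can be computed block-by-block.

M has Jordan form
J =
  [6, 1, 0]
  [0, 6, 0]
  [0, 0, 6]
(up to reordering of blocks).

Per-block formulas:
  For a 1×1 block at λ = 6: exp(t · [6]) = [e^(6t)].
  For a 2×2 Jordan block J_2(6): exp(t · J_2(6)) = e^(6t)·(I + t·N), where N is the 2×2 nilpotent shift.

After assembling e^{tJ} and conjugating by P, we get:

e^{tM} =
  [exp(6*t), 3*t*exp(6*t), -8*t*exp(6*t)]
  [0, exp(6*t), 0]
  [0, 0, exp(6*t)]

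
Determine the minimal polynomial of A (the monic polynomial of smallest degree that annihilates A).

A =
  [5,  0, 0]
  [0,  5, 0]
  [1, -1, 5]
x^2 - 10*x + 25

The characteristic polynomial is χ_A(x) = (x - 5)^3, so the eigenvalues are known. The minimal polynomial is
  m_A(x) = Π_λ (x − λ)^{k_λ}
where k_λ is the size of the *largest* Jordan block for λ (equivalently, the smallest k with (A − λI)^k v = 0 for every generalised eigenvector v of λ).

  λ = 5: largest Jordan block has size 2, contributing (x − 5)^2

So m_A(x) = (x - 5)^2 = x^2 - 10*x + 25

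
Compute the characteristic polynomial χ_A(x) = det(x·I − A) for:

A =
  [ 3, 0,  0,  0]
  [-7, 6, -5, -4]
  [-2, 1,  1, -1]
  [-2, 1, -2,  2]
x^4 - 12*x^3 + 54*x^2 - 108*x + 81

Expanding det(x·I − A) (e.g. by cofactor expansion or by noting that A is similar to its Jordan form J, which has the same characteristic polynomial as A) gives
  χ_A(x) = x^4 - 12*x^3 + 54*x^2 - 108*x + 81
which factors as (x - 3)^4. The eigenvalues (with algebraic multiplicities) are λ = 3 with multiplicity 4.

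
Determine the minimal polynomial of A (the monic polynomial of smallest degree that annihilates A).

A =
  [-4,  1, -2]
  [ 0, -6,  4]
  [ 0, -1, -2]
x^2 + 8*x + 16

The characteristic polynomial is χ_A(x) = (x + 4)^3, so the eigenvalues are known. The minimal polynomial is
  m_A(x) = Π_λ (x − λ)^{k_λ}
where k_λ is the size of the *largest* Jordan block for λ (equivalently, the smallest k with (A − λI)^k v = 0 for every generalised eigenvector v of λ).

  λ = -4: largest Jordan block has size 2, contributing (x + 4)^2

So m_A(x) = (x + 4)^2 = x^2 + 8*x + 16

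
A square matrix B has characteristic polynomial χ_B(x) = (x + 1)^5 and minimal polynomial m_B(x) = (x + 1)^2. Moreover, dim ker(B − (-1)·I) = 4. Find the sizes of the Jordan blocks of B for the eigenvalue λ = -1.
Block sizes for λ = -1: [2, 1, 1, 1]

Step 1 — from the characteristic polynomial, algebraic multiplicity of λ = -1 is 5. From dim ker(B − (-1)·I) = 4, there are exactly 4 Jordan blocks for λ = -1.
Step 2 — from the minimal polynomial, the factor (x + 1)^2 tells us the largest block for λ = -1 has size 2.
Step 3 — with total size 5, 4 blocks, and largest block 2, the block sizes (in nonincreasing order) are [2, 1, 1, 1].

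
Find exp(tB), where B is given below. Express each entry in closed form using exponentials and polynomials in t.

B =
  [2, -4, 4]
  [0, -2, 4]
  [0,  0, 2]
e^{tB} =
  [exp(2*t), -exp(2*t) + exp(-2*t), exp(2*t) - exp(-2*t)]
  [0, exp(-2*t), exp(2*t) - exp(-2*t)]
  [0, 0, exp(2*t)]

Strategy: write B = P · J · P⁻¹ where J is a Jordan canonical form, so e^{tB} = P · e^{tJ} · P⁻¹, and e^{tJ} can be computed block-by-block.

B has Jordan form
J =
  [-2, 0, 0]
  [ 0, 2, 0]
  [ 0, 0, 2]
(up to reordering of blocks).

Per-block formulas:
  For a 1×1 block at λ = 2: exp(t · [2]) = [e^(2t)].
  For a 1×1 block at λ = -2: exp(t · [-2]) = [e^(-2t)].

After assembling e^{tJ} and conjugating by P, we get:

e^{tB} =
  [exp(2*t), -exp(2*t) + exp(-2*t), exp(2*t) - exp(-2*t)]
  [0, exp(-2*t), exp(2*t) - exp(-2*t)]
  [0, 0, exp(2*t)]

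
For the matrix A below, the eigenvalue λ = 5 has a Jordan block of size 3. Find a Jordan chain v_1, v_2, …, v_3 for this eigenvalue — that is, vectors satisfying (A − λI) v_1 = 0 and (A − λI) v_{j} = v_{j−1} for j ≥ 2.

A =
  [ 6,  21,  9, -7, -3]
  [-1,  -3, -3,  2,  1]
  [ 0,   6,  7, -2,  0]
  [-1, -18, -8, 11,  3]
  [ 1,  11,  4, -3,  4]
A Jordan chain for λ = 5 of length 3:
v_1 = (-16, 6, -4, 14, -8)ᵀ
v_2 = (1, -1, 0, -1, 1)ᵀ
v_3 = (1, 0, 0, 0, 0)ᵀ

Let N = A − (5)·I. We want v_3 with N^3 v_3 = 0 but N^2 v_3 ≠ 0; then v_{j-1} := N · v_j for j = 3, …, 2.

Pick v_3 = (1, 0, 0, 0, 0)ᵀ.
Then v_2 = N · v_3 = (1, -1, 0, -1, 1)ᵀ.
Then v_1 = N · v_2 = (-16, 6, -4, 14, -8)ᵀ.

Sanity check: (A − (5)·I) v_1 = (0, 0, 0, 0, 0)ᵀ = 0. ✓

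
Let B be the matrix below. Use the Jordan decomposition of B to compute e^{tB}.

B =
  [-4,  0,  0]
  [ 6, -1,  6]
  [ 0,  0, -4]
e^{tB} =
  [exp(-4*t), 0, 0]
  [2*exp(-t) - 2*exp(-4*t), exp(-t), 2*exp(-t) - 2*exp(-4*t)]
  [0, 0, exp(-4*t)]

Strategy: write B = P · J · P⁻¹ where J is a Jordan canonical form, so e^{tB} = P · e^{tJ} · P⁻¹, and e^{tJ} can be computed block-by-block.

B has Jordan form
J =
  [-4,  0,  0]
  [ 0, -4,  0]
  [ 0,  0, -1]
(up to reordering of blocks).

Per-block formulas:
  For a 1×1 block at λ = -4: exp(t · [-4]) = [e^(-4t)].
  For a 1×1 block at λ = -1: exp(t · [-1]) = [e^(-1t)].

After assembling e^{tJ} and conjugating by P, we get:

e^{tB} =
  [exp(-4*t), 0, 0]
  [2*exp(-t) - 2*exp(-4*t), exp(-t), 2*exp(-t) - 2*exp(-4*t)]
  [0, 0, exp(-4*t)]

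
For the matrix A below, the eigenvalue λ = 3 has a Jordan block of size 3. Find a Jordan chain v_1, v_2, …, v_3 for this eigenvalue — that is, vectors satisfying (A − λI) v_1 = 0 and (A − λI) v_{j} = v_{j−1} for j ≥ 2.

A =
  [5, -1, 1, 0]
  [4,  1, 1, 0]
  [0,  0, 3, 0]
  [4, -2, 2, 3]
A Jordan chain for λ = 3 of length 3:
v_1 = (1, 2, 0, 2)ᵀ
v_2 = (1, 1, 0, 2)ᵀ
v_3 = (0, 0, 1, 0)ᵀ

Let N = A − (3)·I. We want v_3 with N^3 v_3 = 0 but N^2 v_3 ≠ 0; then v_{j-1} := N · v_j for j = 3, …, 2.

Pick v_3 = (0, 0, 1, 0)ᵀ.
Then v_2 = N · v_3 = (1, 1, 0, 2)ᵀ.
Then v_1 = N · v_2 = (1, 2, 0, 2)ᵀ.

Sanity check: (A − (3)·I) v_1 = (0, 0, 0, 0)ᵀ = 0. ✓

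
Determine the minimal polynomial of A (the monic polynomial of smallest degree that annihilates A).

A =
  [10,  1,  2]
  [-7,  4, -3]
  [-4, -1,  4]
x^3 - 18*x^2 + 108*x - 216

The characteristic polynomial is χ_A(x) = (x - 6)^3, so the eigenvalues are known. The minimal polynomial is
  m_A(x) = Π_λ (x − λ)^{k_λ}
where k_λ is the size of the *largest* Jordan block for λ (equivalently, the smallest k with (A − λI)^k v = 0 for every generalised eigenvector v of λ).

  λ = 6: largest Jordan block has size 3, contributing (x − 6)^3

So m_A(x) = (x - 6)^3 = x^3 - 18*x^2 + 108*x - 216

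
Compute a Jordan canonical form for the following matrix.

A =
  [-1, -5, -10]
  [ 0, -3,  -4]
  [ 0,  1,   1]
J_2(-1) ⊕ J_1(-1)

The characteristic polynomial is
  det(x·I − A) = x^3 + 3*x^2 + 3*x + 1 = (x + 1)^3

Eigenvalues and multiplicities (the geometric multiplicity of λ is n − rank(A − λI), which equals the number of Jordan blocks for λ):
  λ = -1: algebraic multiplicity = 3, geometric multiplicity = 2

Determining the block sizes for each eigenvalue:
  λ = -1: 2 blocks summing to 3 forces exactly one block of size 2 and the rest size 1 → block sizes [2, 1]

Assembling the blocks gives a Jordan form
J =
  [-1,  1,  0]
  [ 0, -1,  0]
  [ 0,  0, -1]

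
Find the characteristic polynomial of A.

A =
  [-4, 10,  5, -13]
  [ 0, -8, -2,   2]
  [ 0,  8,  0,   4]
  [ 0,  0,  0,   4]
x^4 + 8*x^3 - 128*x - 256

Expanding det(x·I − A) (e.g. by cofactor expansion or by noting that A is similar to its Jordan form J, which has the same characteristic polynomial as A) gives
  χ_A(x) = x^4 + 8*x^3 - 128*x - 256
which factors as (x - 4)*(x + 4)^3. The eigenvalues (with algebraic multiplicities) are λ = -4 with multiplicity 3, λ = 4 with multiplicity 1.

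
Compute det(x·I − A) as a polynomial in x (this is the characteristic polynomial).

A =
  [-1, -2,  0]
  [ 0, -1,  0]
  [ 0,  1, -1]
x^3 + 3*x^2 + 3*x + 1

Expanding det(x·I − A) (e.g. by cofactor expansion or by noting that A is similar to its Jordan form J, which has the same characteristic polynomial as A) gives
  χ_A(x) = x^3 + 3*x^2 + 3*x + 1
which factors as (x + 1)^3. The eigenvalues (with algebraic multiplicities) are λ = -1 with multiplicity 3.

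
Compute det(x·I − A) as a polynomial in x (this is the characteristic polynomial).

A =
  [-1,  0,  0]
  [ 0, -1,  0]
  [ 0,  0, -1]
x^3 + 3*x^2 + 3*x + 1

Expanding det(x·I − A) (e.g. by cofactor expansion or by noting that A is similar to its Jordan form J, which has the same characteristic polynomial as A) gives
  χ_A(x) = x^3 + 3*x^2 + 3*x + 1
which factors as (x + 1)^3. The eigenvalues (with algebraic multiplicities) are λ = -1 with multiplicity 3.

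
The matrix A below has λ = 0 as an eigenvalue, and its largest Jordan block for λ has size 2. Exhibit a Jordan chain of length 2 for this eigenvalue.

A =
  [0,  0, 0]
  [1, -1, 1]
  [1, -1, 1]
A Jordan chain for λ = 0 of length 2:
v_1 = (0, 1, 1)ᵀ
v_2 = (1, 0, 0)ᵀ

Let N = A − (0)·I. We want v_2 with N^2 v_2 = 0 but N^1 v_2 ≠ 0; then v_{j-1} := N · v_j for j = 2, …, 2.

Pick v_2 = (1, 0, 0)ᵀ.
Then v_1 = N · v_2 = (0, 1, 1)ᵀ.

Sanity check: (A − (0)·I) v_1 = (0, 0, 0)ᵀ = 0. ✓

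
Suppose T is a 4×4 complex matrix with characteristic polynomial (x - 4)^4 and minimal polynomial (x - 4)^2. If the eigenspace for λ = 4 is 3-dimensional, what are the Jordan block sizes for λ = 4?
Block sizes for λ = 4: [2, 1, 1]

Step 1 — from the characteristic polynomial, algebraic multiplicity of λ = 4 is 4. From dim ker(T − (4)·I) = 3, there are exactly 3 Jordan blocks for λ = 4.
Step 2 — from the minimal polynomial, the factor (x − 4)^2 tells us the largest block for λ = 4 has size 2.
Step 3 — with total size 4, 3 blocks, and largest block 2, the block sizes (in nonincreasing order) are [2, 1, 1].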